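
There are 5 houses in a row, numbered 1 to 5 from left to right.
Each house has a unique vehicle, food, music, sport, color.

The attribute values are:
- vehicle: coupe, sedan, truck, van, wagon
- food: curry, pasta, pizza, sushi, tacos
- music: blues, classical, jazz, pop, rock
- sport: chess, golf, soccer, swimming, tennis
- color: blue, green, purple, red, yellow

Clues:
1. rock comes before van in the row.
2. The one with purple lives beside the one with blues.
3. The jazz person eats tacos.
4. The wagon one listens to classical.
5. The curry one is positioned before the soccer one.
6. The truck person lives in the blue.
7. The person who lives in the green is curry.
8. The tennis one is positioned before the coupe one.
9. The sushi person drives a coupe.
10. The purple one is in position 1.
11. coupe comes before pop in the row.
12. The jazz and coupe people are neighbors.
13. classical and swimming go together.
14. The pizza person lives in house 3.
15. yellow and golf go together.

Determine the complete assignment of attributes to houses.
Solution:

House | Vehicle | Food | Music | Sport | Color
----------------------------------------------
  1   | sedan | tacos | jazz | tennis | purple
  2   | coupe | sushi | blues | golf | yellow
  3   | truck | pizza | rock | chess | blue
  4   | wagon | curry | classical | swimming | green
  5   | van | pasta | pop | soccer | red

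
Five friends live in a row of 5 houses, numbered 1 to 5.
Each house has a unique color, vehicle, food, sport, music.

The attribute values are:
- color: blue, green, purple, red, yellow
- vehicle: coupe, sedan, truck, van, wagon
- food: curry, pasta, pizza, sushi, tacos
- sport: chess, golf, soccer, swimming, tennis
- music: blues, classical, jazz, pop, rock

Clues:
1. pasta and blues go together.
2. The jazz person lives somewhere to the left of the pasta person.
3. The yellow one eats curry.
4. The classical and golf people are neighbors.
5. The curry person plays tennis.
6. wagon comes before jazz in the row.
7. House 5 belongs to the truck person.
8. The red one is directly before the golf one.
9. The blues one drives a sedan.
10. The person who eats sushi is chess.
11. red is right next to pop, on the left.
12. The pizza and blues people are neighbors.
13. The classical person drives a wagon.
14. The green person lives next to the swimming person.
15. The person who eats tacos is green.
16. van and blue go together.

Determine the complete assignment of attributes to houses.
Solution:

House | Color | Vehicle | Food | Sport | Music
----------------------------------------------
  1   | red | wagon | sushi | chess | classical
  2   | green | coupe | tacos | golf | pop
  3   | blue | van | pizza | swimming | jazz
  4   | purple | sedan | pasta | soccer | blues
  5   | yellow | truck | curry | tennis | rock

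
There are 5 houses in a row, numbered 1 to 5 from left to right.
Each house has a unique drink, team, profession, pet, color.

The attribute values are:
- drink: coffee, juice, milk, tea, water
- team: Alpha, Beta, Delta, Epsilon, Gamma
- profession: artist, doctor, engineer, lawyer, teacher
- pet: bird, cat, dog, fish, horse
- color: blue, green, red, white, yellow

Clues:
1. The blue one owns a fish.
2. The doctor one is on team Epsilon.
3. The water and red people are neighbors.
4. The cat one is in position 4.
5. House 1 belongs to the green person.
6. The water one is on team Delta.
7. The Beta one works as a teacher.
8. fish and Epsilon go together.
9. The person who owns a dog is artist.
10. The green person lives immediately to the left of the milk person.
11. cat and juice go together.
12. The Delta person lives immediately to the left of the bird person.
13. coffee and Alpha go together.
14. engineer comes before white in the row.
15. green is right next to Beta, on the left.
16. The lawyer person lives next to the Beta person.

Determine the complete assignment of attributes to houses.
Solution:

House | Drink | Team | Profession | Pet | Color
-----------------------------------------------
  1   | water | Delta | lawyer | horse | green
  2   | milk | Beta | teacher | bird | red
  3   | tea | Epsilon | doctor | fish | blue
  4   | juice | Gamma | engineer | cat | yellow
  5   | coffee | Alpha | artist | dog | white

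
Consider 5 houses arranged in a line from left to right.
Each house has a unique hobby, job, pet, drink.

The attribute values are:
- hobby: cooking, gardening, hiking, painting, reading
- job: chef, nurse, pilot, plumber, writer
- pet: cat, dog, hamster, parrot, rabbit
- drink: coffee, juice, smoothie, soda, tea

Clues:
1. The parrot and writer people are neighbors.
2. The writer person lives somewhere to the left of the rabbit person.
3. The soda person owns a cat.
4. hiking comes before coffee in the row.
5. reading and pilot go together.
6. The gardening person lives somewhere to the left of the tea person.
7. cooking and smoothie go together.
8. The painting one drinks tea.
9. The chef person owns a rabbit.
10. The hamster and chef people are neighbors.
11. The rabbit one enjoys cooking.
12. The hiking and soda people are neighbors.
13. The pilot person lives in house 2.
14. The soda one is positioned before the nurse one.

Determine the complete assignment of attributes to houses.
Solution:

House | Hobby | Job | Pet | Drink
---------------------------------
  1   | hiking | plumber | dog | juice
  2   | reading | pilot | cat | soda
  3   | gardening | nurse | parrot | coffee
  4   | painting | writer | hamster | tea
  5   | cooking | chef | rabbit | smoothie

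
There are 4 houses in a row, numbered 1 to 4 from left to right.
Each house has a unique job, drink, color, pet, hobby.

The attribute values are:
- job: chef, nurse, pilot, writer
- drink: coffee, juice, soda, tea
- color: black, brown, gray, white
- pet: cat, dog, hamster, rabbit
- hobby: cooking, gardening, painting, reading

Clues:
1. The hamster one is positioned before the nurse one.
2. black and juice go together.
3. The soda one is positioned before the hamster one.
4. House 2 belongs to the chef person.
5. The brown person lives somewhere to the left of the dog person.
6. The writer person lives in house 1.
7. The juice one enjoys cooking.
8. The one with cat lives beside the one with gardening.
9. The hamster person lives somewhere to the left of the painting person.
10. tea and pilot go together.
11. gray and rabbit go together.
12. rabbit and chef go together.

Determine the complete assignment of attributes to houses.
Solution:

House | Job | Drink | Color | Pet | Hobby
-----------------------------------------
  1   | writer | juice | black | cat | cooking
  2   | chef | soda | gray | rabbit | gardening
  3   | pilot | tea | brown | hamster | reading
  4   | nurse | coffee | white | dog | painting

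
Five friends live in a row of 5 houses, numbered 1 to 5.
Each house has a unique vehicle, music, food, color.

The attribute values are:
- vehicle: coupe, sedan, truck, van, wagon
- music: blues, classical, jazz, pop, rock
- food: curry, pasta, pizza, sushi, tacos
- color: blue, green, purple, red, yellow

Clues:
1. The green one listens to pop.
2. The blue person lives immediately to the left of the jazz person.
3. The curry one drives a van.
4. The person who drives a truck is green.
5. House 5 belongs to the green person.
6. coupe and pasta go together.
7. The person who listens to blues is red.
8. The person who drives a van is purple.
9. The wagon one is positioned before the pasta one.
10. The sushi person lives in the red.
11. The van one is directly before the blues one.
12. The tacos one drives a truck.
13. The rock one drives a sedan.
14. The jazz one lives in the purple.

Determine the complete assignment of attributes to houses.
Solution:

House | Vehicle | Music | Food | Color
--------------------------------------
  1   | sedan | rock | pizza | blue
  2   | van | jazz | curry | purple
  3   | wagon | blues | sushi | red
  4   | coupe | classical | pasta | yellow
  5   | truck | pop | tacos | green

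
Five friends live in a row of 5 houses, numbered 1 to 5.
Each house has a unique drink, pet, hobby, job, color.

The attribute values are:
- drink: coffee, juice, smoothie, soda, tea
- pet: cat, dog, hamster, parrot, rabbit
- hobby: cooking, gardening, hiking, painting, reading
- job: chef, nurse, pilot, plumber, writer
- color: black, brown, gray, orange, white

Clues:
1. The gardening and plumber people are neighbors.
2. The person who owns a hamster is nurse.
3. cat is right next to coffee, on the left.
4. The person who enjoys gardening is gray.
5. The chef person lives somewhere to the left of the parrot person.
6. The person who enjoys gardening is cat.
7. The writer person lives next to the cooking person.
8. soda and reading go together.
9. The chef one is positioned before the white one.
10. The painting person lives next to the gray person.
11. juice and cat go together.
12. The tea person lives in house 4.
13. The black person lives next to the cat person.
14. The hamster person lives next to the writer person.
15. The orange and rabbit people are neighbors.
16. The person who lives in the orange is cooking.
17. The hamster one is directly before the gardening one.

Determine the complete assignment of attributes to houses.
Solution:

House | Drink | Pet | Hobby | Job | Color
-----------------------------------------
  1   | smoothie | hamster | painting | nurse | black
  2   | juice | cat | gardening | writer | gray
  3   | coffee | dog | cooking | plumber | orange
  4   | tea | rabbit | hiking | chef | brown
  5   | soda | parrot | reading | pilot | white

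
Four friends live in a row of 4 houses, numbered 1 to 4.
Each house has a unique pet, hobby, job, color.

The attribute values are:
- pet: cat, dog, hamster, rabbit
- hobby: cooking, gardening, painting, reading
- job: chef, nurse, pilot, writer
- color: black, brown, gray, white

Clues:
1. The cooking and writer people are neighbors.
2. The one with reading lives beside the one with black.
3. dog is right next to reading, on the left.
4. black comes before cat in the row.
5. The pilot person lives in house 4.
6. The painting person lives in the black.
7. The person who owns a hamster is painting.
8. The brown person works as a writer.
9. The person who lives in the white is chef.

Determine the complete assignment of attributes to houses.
Solution:

House | Pet | Hobby | Job | Color
---------------------------------
  1   | dog | cooking | chef | white
  2   | rabbit | reading | writer | brown
  3   | hamster | painting | nurse | black
  4   | cat | gardening | pilot | gray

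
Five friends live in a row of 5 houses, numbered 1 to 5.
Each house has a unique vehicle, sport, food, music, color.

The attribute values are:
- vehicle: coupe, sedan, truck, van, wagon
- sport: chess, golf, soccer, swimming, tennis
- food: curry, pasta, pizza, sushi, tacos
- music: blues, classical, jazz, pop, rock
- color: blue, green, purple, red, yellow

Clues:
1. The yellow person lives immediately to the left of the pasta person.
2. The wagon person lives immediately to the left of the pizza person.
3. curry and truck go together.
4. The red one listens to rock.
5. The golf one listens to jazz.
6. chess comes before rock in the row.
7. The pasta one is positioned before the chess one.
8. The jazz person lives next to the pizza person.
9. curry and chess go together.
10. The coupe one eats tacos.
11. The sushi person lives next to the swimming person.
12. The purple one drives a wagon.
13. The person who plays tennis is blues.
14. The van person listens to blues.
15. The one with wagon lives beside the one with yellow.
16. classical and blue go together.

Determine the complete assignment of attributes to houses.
Solution:

House | Vehicle | Sport | Food | Music | Color
----------------------------------------------
  1   | wagon | golf | sushi | jazz | purple
  2   | sedan | swimming | pizza | pop | yellow
  3   | van | tennis | pasta | blues | green
  4   | truck | chess | curry | classical | blue
  5   | coupe | soccer | tacos | rock | red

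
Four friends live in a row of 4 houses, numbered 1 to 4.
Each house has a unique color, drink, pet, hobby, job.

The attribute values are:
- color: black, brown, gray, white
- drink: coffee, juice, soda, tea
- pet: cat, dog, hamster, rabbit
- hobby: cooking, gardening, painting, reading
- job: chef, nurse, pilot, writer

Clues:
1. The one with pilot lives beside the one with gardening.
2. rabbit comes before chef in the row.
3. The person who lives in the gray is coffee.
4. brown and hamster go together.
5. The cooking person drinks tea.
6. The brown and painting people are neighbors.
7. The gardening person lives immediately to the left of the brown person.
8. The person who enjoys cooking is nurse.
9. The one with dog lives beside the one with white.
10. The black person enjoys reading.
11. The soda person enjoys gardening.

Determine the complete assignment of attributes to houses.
Solution:

House | Color | Drink | Pet | Hobby | Job
-----------------------------------------
  1   | black | juice | dog | reading | pilot
  2   | white | soda | rabbit | gardening | writer
  3   | brown | tea | hamster | cooking | nurse
  4   | gray | coffee | cat | painting | chef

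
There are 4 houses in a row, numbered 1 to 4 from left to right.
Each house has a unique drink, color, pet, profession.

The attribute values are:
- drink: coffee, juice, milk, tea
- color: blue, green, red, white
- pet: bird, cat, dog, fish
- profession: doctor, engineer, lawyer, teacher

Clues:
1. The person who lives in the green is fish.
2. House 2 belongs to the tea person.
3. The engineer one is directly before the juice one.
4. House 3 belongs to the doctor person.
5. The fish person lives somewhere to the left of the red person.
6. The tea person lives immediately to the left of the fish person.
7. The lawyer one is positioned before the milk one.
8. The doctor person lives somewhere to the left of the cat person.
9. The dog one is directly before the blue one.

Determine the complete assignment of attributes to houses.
Solution:

House | Drink | Color | Pet | Profession
----------------------------------------
  1   | coffee | white | dog | lawyer
  2   | tea | blue | bird | engineer
  3   | juice | green | fish | doctor
  4   | milk | red | cat | teacher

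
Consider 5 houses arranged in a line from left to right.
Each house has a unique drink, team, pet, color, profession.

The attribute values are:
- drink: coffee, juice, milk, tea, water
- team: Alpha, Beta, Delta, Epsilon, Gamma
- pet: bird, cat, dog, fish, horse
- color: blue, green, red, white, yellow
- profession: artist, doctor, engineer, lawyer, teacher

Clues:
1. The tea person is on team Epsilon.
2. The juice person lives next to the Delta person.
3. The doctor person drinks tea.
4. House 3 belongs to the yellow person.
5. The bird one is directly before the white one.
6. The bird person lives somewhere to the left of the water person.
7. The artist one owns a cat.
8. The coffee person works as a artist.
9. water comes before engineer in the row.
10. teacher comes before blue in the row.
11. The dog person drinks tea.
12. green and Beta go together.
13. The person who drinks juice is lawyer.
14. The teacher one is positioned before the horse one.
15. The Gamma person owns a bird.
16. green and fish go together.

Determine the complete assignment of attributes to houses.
Solution:

House | Drink | Team | Pet | Color | Profession
-----------------------------------------------
  1   | juice | Gamma | bird | red | lawyer
  2   | coffee | Delta | cat | white | artist
  3   | tea | Epsilon | dog | yellow | doctor
  4   | water | Beta | fish | green | teacher
  5   | milk | Alpha | horse | blue | engineer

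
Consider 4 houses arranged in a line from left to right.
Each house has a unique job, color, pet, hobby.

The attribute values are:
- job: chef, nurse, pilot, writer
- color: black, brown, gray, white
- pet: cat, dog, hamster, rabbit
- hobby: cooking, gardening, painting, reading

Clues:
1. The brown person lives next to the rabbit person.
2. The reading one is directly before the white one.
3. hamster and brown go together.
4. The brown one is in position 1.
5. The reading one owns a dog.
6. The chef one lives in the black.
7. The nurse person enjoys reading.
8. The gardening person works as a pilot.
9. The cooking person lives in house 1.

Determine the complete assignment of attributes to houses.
Solution:

House | Job | Color | Pet | Hobby
---------------------------------
  1   | writer | brown | hamster | cooking
  2   | chef | black | rabbit | painting
  3   | nurse | gray | dog | reading
  4   | pilot | white | cat | gardening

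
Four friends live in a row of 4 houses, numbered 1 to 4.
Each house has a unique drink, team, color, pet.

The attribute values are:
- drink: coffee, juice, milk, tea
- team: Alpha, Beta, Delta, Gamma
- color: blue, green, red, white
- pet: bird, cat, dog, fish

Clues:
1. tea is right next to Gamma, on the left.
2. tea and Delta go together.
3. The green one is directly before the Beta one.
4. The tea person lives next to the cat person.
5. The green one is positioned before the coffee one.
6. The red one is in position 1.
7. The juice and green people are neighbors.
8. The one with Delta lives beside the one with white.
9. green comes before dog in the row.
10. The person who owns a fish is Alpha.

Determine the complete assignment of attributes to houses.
Solution:

House | Drink | Team | Color | Pet
----------------------------------
  1   | tea | Delta | red | bird
  2   | juice | Gamma | white | cat
  3   | milk | Alpha | green | fish
  4   | coffee | Beta | blue | dog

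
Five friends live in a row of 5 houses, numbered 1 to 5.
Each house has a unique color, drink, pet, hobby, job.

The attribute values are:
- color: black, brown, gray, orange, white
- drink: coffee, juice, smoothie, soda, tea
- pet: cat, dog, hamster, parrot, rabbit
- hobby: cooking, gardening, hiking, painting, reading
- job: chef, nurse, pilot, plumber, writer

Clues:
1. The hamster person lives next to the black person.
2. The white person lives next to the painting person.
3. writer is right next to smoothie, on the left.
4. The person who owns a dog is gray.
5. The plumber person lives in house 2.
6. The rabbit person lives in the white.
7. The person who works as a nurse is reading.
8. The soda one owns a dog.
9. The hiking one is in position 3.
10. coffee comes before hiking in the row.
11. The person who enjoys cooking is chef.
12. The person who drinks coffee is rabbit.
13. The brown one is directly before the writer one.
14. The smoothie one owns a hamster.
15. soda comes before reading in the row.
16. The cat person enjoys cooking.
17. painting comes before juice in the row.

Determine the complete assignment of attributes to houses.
Solution:

House | Color | Drink | Pet | Hobby | Job
-----------------------------------------
  1   | white | coffee | rabbit | gardening | pilot
  2   | brown | tea | parrot | painting | plumber
  3   | gray | soda | dog | hiking | writer
  4   | orange | smoothie | hamster | reading | nurse
  5   | black | juice | cat | cooking | chef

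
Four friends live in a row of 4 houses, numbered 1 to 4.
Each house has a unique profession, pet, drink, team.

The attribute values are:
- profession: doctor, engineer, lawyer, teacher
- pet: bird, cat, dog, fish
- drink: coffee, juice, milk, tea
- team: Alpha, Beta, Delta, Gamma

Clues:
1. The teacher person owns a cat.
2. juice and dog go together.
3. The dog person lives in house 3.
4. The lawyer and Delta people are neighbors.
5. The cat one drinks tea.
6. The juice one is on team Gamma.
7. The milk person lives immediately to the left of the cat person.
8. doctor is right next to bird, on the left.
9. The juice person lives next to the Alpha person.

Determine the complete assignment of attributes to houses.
Solution:

House | Profession | Pet | Drink | Team
---------------------------------------
  1   | lawyer | fish | milk | Beta
  2   | teacher | cat | tea | Delta
  3   | doctor | dog | juice | Gamma
  4   | engineer | bird | coffee | Alpha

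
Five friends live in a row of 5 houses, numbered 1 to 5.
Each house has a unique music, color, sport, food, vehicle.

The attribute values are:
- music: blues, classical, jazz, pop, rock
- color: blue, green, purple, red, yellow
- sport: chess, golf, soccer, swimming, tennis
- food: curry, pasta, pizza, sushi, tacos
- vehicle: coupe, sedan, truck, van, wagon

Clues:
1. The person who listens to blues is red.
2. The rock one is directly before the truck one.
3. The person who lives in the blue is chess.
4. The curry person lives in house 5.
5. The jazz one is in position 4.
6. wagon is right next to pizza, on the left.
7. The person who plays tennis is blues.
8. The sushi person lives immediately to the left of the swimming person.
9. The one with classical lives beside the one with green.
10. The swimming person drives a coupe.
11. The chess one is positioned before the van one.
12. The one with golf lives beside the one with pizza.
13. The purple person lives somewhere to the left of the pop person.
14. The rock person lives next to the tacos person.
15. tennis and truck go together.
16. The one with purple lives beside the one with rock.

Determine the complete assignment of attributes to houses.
Solution:

House | Music | Color | Sport | Food | Vehicle
----------------------------------------------
  1   | classical | purple | golf | sushi | wagon
  2   | rock | green | swimming | pizza | coupe
  3   | blues | red | tennis | tacos | truck
  4   | jazz | blue | chess | pasta | sedan
  5   | pop | yellow | soccer | curry | van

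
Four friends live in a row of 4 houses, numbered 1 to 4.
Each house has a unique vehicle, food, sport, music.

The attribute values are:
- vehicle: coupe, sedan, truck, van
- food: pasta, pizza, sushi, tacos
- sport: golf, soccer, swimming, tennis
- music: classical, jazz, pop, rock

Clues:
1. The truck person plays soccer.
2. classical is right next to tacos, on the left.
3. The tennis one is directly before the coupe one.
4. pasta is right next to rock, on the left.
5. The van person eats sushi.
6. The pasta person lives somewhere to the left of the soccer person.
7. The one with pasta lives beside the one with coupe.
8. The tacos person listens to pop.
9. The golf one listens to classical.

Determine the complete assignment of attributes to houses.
Solution:

House | Vehicle | Food | Sport | Music
--------------------------------------
  1   | sedan | pasta | tennis | jazz
  2   | coupe | pizza | swimming | rock
  3   | van | sushi | golf | classical
  4   | truck | tacos | soccer | pop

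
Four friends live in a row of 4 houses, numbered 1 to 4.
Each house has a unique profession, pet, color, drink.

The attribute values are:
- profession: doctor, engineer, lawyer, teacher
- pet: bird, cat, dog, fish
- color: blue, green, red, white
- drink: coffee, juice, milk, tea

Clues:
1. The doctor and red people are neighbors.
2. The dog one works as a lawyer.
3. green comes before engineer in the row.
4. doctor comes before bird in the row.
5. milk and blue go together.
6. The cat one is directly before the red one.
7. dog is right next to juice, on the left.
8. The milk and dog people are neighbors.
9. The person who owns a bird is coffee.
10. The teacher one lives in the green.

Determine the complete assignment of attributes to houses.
Solution:

House | Profession | Pet | Color | Drink
----------------------------------------
  1   | doctor | cat | blue | milk
  2   | lawyer | dog | red | tea
  3   | teacher | fish | green | juice
  4   | engineer | bird | white | coffee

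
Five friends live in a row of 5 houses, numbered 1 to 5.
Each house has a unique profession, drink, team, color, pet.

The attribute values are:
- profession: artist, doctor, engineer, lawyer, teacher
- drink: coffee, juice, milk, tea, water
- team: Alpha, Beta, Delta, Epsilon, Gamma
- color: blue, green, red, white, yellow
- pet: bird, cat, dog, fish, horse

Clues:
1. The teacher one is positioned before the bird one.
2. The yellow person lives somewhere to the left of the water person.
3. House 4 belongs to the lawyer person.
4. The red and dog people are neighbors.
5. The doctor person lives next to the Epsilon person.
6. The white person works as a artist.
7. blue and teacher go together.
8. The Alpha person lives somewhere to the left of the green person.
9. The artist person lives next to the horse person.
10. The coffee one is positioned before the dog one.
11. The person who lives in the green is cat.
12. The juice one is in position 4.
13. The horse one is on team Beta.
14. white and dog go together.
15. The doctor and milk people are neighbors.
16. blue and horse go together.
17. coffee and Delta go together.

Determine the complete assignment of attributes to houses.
Solution:

House | Profession | Drink | Team | Color | Pet
-----------------------------------------------
  1   | doctor | coffee | Delta | red | fish
  2   | artist | milk | Epsilon | white | dog
  3   | teacher | tea | Beta | blue | horse
  4   | lawyer | juice | Alpha | yellow | bird
  5   | engineer | water | Gamma | green | cat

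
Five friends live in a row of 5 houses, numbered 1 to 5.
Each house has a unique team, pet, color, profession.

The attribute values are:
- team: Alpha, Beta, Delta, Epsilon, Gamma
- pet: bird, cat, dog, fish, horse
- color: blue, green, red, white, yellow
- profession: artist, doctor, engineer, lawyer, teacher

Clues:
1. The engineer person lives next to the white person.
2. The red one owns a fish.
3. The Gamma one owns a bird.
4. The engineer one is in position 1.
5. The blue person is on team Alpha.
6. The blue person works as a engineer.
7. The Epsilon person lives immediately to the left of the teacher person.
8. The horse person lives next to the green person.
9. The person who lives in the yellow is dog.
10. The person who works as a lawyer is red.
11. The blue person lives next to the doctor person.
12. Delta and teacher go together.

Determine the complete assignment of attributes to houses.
Solution:

House | Team | Pet | Color | Profession
---------------------------------------
  1   | Alpha | cat | blue | engineer
  2   | Beta | horse | white | doctor
  3   | Gamma | bird | green | artist
  4   | Epsilon | fish | red | lawyer
  5   | Delta | dog | yellow | teacher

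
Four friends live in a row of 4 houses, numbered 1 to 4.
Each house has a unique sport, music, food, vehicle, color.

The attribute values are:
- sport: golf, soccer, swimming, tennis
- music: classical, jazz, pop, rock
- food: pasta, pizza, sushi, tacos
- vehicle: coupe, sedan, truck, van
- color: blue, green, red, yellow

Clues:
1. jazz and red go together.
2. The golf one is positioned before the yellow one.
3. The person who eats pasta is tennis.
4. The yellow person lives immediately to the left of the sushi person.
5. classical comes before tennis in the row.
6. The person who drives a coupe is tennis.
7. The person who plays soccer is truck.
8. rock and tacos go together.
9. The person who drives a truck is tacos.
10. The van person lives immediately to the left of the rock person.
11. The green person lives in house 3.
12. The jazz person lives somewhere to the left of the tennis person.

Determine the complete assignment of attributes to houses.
Solution:

House | Sport | Music | Food | Vehicle | Color
----------------------------------------------
  1   | golf | jazz | pizza | van | red
  2   | soccer | rock | tacos | truck | yellow
  3   | swimming | classical | sushi | sedan | green
  4   | tennis | pop | pasta | coupe | blue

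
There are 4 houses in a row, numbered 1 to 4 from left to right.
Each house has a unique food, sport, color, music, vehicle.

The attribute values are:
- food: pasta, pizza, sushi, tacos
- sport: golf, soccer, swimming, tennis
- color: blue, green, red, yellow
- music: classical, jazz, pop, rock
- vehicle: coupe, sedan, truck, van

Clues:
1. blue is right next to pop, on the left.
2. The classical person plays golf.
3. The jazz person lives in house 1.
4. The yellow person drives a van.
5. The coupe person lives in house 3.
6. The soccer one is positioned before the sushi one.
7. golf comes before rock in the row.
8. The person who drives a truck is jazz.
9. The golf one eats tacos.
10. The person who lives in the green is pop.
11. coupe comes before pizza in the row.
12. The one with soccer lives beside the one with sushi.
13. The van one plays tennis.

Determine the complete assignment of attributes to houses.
Solution:

House | Food | Sport | Color | Music | Vehicle
----------------------------------------------
  1   | pasta | soccer | blue | jazz | truck
  2   | sushi | swimming | green | pop | sedan
  3   | tacos | golf | red | classical | coupe
  4   | pizza | tennis | yellow | rock | van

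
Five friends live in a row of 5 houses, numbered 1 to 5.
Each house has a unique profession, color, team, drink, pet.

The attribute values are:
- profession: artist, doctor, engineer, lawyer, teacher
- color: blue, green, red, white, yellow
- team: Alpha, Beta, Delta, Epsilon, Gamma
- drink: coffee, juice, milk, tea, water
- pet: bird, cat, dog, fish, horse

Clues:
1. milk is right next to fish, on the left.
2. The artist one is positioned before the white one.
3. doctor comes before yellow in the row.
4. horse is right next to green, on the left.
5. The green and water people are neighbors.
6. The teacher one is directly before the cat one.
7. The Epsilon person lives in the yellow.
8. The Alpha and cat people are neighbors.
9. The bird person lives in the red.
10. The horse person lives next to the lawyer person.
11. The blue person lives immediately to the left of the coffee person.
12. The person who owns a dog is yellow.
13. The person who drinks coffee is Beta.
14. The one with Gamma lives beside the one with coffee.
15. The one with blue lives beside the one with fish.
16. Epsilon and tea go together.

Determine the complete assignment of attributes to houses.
Solution:

House | Profession | Color | Team | Drink | Pet
-----------------------------------------------
  1   | artist | blue | Gamma | milk | horse
  2   | lawyer | green | Beta | coffee | fish
  3   | teacher | red | Alpha | water | bird
  4   | doctor | white | Delta | juice | cat
  5   | engineer | yellow | Epsilon | tea | dog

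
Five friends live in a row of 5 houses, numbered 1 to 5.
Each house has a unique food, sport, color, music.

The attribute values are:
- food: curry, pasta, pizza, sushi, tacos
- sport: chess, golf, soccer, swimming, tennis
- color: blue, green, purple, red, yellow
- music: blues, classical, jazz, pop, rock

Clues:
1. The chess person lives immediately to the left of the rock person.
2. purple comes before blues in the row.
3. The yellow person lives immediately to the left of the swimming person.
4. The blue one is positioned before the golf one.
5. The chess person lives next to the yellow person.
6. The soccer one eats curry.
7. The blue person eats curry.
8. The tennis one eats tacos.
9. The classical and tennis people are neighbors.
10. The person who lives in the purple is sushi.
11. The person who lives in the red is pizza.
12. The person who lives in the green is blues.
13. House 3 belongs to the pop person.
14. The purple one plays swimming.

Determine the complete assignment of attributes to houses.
Solution:

House | Food | Sport | Color | Music
------------------------------------
  1   | pizza | chess | red | classical
  2   | tacos | tennis | yellow | rock
  3   | sushi | swimming | purple | pop
  4   | curry | soccer | blue | jazz
  5   | pasta | golf | green | blues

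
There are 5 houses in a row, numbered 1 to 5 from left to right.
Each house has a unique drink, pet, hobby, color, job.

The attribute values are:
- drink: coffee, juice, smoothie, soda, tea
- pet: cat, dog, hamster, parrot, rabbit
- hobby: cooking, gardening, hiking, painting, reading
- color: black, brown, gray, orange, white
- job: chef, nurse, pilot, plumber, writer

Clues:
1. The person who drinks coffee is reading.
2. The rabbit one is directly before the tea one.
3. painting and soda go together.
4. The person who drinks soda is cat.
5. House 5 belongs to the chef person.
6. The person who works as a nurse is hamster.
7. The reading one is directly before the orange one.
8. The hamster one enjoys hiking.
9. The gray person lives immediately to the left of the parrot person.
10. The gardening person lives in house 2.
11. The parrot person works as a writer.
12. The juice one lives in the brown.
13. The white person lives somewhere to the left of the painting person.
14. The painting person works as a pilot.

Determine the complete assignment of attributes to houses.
Solution:

House | Drink | Pet | Hobby | Color | Job
-----------------------------------------
  1   | coffee | rabbit | reading | gray | plumber
  2   | tea | parrot | gardening | orange | writer
  3   | smoothie | hamster | hiking | white | nurse
  4   | soda | cat | painting | black | pilot
  5   | juice | dog | cooking | brown | chef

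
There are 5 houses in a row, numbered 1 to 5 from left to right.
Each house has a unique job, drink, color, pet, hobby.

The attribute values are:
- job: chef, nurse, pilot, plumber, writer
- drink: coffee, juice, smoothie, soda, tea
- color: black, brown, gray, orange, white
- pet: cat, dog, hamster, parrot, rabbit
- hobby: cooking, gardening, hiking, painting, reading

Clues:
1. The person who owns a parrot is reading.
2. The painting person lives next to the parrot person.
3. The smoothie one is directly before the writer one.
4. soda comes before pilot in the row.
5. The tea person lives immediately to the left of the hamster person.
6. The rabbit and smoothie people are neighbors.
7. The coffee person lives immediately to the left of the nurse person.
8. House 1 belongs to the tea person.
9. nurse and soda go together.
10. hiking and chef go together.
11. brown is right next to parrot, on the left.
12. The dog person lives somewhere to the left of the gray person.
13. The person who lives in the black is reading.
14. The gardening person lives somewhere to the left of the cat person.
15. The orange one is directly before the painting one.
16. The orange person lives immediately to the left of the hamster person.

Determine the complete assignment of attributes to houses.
Solution:

House | Job | Drink | Color | Pet | Hobby
-----------------------------------------
  1   | chef | tea | orange | rabbit | hiking
  2   | plumber | smoothie | brown | hamster | painting
  3   | writer | coffee | black | parrot | reading
  4   | nurse | soda | white | dog | gardening
  5   | pilot | juice | gray | cat | cooking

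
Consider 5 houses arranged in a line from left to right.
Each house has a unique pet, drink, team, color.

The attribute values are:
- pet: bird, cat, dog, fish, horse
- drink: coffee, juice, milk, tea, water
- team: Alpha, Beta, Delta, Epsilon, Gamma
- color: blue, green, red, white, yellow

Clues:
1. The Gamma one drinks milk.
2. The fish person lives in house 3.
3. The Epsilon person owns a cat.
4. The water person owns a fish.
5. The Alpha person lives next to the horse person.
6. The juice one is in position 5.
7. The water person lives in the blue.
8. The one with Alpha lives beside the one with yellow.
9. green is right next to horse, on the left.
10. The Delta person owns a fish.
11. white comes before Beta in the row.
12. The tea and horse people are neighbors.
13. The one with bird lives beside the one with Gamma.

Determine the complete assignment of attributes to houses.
Solution:

House | Pet | Drink | Team | Color
----------------------------------
  1   | bird | tea | Alpha | green
  2   | horse | milk | Gamma | yellow
  3   | fish | water | Delta | blue
  4   | cat | coffee | Epsilon | white
  5   | dog | juice | Beta | red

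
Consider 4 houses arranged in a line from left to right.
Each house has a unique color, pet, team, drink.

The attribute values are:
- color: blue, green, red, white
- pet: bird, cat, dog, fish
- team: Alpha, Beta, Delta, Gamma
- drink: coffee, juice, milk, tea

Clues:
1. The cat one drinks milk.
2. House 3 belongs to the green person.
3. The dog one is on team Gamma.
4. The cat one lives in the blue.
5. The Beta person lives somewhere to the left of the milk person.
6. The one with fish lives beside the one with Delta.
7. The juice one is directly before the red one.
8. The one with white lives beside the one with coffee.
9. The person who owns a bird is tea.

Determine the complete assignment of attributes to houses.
Solution:

House | Color | Pet | Team | Drink
----------------------------------
  1   | white | dog | Gamma | juice
  2   | red | fish | Beta | coffee
  3   | green | bird | Delta | tea
  4   | blue | cat | Alpha | milk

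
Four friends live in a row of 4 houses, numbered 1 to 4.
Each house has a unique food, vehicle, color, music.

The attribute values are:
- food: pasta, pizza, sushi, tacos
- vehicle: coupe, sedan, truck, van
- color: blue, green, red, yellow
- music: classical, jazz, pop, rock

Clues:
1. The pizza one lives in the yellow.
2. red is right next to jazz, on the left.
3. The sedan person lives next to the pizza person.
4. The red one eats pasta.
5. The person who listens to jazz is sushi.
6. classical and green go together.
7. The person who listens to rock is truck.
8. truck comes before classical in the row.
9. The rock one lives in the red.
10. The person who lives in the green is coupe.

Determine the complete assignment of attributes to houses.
Solution:

House | Food | Vehicle | Color | Music
--------------------------------------
  1   | pasta | truck | red | rock
  2   | sushi | sedan | blue | jazz
  3   | pizza | van | yellow | pop
  4   | tacos | coupe | green | classical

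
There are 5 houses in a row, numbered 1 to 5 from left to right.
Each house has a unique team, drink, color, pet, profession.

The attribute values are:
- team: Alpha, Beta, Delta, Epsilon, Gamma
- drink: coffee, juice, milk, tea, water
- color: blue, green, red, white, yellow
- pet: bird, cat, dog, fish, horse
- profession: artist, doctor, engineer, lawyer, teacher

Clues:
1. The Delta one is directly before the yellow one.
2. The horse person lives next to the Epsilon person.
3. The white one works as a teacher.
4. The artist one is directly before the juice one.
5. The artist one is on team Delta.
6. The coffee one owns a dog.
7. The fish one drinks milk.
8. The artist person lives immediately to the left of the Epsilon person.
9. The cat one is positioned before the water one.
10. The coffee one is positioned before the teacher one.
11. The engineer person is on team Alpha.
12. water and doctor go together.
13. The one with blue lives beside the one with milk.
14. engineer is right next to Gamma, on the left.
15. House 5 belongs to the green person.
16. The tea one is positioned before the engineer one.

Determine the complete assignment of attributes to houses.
Solution:

House | Team | Drink | Color | Pet | Profession
-----------------------------------------------
  1   | Delta | tea | red | horse | artist
  2   | Epsilon | juice | yellow | cat | lawyer
  3   | Alpha | coffee | blue | dog | engineer
  4   | Gamma | milk | white | fish | teacher
  5   | Beta | water | green | bird | doctor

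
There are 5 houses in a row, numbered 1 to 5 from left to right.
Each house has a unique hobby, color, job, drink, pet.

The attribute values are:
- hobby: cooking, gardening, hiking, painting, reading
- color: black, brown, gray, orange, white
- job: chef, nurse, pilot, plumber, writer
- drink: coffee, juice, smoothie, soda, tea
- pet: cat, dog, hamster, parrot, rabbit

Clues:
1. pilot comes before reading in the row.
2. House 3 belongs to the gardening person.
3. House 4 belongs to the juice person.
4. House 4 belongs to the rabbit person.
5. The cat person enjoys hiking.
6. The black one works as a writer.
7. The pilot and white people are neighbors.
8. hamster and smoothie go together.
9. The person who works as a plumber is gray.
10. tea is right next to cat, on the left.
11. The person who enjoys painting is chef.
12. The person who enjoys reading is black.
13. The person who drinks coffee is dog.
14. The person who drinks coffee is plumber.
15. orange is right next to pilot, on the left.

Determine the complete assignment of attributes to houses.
Solution:

House | Hobby | Color | Job | Drink | Pet
-----------------------------------------
  1   | painting | orange | chef | tea | parrot
  2   | hiking | brown | pilot | soda | cat
  3   | gardening | white | nurse | smoothie | hamster
  4   | reading | black | writer | juice | rabbit
  5   | cooking | gray | plumber | coffee | dog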